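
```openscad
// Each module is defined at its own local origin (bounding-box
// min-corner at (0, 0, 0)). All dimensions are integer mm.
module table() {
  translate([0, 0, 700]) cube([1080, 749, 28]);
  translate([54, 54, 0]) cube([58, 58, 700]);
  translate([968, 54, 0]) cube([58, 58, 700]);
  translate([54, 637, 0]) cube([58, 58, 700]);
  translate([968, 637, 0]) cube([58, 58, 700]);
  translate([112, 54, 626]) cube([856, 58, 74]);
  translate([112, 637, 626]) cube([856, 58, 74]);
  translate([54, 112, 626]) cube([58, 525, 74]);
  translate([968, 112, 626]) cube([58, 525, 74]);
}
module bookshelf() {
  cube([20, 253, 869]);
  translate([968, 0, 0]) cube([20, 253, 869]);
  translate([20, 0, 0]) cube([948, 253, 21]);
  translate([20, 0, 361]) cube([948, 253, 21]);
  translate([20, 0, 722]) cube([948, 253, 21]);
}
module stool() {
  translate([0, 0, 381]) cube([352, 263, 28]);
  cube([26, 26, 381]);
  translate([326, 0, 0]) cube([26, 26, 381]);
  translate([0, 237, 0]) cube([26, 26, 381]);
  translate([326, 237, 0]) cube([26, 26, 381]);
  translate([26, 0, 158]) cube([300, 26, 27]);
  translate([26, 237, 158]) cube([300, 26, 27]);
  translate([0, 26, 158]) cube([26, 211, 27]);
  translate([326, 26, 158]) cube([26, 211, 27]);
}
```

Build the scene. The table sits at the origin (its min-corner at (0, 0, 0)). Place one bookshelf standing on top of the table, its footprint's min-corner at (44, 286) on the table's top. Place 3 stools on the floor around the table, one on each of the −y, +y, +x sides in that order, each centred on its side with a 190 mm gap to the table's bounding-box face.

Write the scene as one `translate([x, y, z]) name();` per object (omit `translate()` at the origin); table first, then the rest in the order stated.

table();
translate([44, 286, 728]) bookshelf();
translate([364, -453, 0]) stool();
translate([364, 939, 0]) stool();
translate([1270, 243, 0]) stool();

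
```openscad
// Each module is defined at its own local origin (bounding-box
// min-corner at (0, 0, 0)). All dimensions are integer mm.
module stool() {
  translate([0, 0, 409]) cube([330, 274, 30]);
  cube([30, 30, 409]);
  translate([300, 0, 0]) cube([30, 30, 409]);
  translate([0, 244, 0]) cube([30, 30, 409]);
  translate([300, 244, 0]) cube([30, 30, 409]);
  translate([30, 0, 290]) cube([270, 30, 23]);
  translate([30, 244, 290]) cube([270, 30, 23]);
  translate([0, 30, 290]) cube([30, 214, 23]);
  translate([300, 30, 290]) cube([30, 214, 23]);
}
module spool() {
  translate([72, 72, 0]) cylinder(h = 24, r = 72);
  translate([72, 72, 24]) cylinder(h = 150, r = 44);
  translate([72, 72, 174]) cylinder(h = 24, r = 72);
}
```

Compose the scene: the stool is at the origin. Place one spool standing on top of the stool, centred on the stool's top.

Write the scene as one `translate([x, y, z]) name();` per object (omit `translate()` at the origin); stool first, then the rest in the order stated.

stool();
translate([93, 65, 439]) spool();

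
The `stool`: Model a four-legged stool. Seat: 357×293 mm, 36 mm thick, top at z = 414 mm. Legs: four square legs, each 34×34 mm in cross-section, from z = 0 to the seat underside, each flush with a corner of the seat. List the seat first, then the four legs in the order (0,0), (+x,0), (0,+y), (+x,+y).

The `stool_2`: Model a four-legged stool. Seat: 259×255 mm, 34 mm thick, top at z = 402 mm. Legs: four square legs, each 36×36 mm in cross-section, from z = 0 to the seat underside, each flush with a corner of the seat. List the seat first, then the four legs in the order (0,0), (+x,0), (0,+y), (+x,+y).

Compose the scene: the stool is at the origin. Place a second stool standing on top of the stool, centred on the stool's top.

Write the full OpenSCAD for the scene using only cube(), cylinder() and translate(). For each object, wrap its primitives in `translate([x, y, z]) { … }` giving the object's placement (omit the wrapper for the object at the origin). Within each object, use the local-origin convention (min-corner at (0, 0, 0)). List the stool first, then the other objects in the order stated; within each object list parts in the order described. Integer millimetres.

translate([0, 0, 378]) cube([357, 293, 36]);
cube([34, 34, 378]);
translate([323, 0, 0]) cube([34, 34, 378]);
translate([0, 259, 0]) cube([34, 34, 378]);
translate([323, 259, 0]) cube([34, 34, 378]);
translate([49, 19, 414]) {
  translate([0, 0, 368]) cube([259, 255, 34]);
  cube([36, 36, 368]);
  translate([223, 0, 0]) cube([36, 36, 368]);
  translate([0, 219, 0]) cube([36, 36, 368]);
  translate([223, 219, 0]) cube([36, 36, 368]);
}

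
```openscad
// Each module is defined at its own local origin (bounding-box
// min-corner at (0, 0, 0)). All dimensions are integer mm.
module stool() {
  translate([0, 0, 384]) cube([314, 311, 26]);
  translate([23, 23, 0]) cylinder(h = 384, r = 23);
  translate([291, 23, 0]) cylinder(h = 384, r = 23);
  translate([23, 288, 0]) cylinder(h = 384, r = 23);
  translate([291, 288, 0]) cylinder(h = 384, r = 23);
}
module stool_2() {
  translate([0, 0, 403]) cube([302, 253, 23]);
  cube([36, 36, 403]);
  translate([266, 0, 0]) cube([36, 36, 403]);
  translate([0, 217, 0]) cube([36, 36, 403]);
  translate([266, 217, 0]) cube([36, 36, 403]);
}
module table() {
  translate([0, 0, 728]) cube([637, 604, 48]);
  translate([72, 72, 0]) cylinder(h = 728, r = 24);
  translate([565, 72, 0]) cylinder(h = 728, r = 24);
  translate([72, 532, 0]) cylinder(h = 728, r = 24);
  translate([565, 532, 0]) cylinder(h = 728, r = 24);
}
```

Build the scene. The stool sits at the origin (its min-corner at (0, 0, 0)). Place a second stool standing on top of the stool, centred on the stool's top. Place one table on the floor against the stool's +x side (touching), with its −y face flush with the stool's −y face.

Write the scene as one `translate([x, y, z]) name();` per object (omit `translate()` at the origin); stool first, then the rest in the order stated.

stool();
translate([6, 29, 410]) stool_2();
translate([314, 0, 0]) table();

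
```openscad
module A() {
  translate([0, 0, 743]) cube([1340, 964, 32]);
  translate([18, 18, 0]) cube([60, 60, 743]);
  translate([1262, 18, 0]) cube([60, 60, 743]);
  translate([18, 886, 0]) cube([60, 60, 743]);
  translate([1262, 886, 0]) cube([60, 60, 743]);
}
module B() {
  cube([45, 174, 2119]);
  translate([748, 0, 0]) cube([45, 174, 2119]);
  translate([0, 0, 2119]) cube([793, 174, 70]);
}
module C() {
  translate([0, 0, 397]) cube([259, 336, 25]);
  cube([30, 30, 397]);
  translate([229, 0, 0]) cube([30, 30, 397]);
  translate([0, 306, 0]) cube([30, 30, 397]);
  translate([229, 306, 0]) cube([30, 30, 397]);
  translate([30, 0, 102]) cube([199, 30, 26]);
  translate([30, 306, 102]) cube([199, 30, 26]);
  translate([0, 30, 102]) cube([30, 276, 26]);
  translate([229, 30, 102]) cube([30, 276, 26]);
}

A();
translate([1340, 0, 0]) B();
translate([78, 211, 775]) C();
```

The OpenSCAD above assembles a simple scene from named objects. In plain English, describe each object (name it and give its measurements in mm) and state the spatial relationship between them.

A is a table with a 1340×964 mm rectangular top, 32 mm thick, top surface at z = 775 mm, supported by four 60×60 mm square legs, each inset 18 mm from the nearest pair of top edges, running from the floor.

B is a door frame. The clear opening is 703 mm wide and 2119 mm high. Two 45 mm wide jambs, 174 mm deep, stand either side of the opening from the floor to the top of the opening. A 70 mm thick head sits across the top of both jambs, spanning the full outside width of the frame.

C is a four-legged stool. The seat is a 259×336×25 mm slab whose top surface is at z = 422 mm; four square legs, each 30×30 mm in cross-section, run from the floor (z = 0) to the underside of the seat, each flush with a corner of the seat. Four stretchers, 30 mm wide and 26 mm tall, connect adjacent legs with their undersides at z = 102 mm, each running between the inner faces of the legs it joins and aligned with the legs' outer faces on the other axis.

The door frame is against the table's +x side, with their −y faces flush. The stool is on top of the table.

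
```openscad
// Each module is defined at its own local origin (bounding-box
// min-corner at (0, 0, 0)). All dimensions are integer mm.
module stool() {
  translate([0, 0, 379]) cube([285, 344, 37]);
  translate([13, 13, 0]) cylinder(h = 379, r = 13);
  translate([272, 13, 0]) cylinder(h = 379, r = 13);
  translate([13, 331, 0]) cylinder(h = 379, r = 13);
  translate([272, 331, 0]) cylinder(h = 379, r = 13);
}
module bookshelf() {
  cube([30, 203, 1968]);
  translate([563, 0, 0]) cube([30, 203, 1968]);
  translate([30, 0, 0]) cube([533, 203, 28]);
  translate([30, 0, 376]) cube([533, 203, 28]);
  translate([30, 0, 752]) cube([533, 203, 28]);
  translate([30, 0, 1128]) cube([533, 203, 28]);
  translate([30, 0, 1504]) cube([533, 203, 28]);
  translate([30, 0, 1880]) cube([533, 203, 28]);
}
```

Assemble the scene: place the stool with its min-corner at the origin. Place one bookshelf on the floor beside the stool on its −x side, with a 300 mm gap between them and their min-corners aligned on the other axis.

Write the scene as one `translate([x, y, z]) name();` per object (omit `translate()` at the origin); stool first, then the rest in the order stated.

stool();
translate([-893, 0, 0]) bookshelf();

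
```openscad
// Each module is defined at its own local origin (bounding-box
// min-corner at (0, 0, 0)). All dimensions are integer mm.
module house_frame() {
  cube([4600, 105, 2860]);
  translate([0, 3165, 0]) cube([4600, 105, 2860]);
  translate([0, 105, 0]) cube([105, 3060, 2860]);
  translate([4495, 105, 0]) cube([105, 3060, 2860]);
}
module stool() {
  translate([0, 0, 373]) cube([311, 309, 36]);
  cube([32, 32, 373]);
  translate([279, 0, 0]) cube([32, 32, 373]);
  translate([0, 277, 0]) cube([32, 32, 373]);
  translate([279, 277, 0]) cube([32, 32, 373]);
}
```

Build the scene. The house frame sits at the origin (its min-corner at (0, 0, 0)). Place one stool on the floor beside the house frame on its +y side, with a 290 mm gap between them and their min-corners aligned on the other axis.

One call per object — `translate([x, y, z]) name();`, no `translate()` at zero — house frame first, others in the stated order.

house_frame();
translate([0, 3560, 0]) stool();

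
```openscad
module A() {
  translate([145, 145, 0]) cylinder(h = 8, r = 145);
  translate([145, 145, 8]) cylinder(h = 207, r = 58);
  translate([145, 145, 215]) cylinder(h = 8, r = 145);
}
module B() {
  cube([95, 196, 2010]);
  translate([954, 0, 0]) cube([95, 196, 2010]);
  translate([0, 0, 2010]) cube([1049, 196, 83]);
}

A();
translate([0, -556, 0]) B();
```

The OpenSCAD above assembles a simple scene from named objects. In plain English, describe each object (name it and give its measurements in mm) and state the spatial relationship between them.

A is a spool: two coaxial disc flanges of radius 145 mm and thickness 8 mm, joined by a core cylinder of radius 58 mm and height 207 mm. The lower flange rests on z = 0 and the three cylinders share a vertical axis.

B is a door frame. The clear opening is 859 mm wide and 2010 mm high. Two 95 mm wide jambs, 196 mm deep, stand either side of the opening from the floor to the top of the opening. A 83 mm thick head sits across the top of both jambs, spanning the full outside width of the frame.

The door frame is on the floor beside the spool on its −y side.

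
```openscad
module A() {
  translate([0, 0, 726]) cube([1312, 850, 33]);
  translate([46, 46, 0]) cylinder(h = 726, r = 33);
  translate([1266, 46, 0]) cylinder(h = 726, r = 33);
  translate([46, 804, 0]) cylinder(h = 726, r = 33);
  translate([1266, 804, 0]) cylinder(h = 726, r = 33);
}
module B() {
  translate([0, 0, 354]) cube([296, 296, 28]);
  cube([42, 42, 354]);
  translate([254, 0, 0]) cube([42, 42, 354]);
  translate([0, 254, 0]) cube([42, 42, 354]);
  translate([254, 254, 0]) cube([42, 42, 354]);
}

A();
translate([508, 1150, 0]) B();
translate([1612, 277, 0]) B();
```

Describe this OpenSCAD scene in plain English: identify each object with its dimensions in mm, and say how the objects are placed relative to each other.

A is a table: top 1312 mm (x) × 850 mm (y), 33 mm thick, upper face at z = 759 mm, on four round legs of 66 mm diameter, each leg's bounding box inset 13 mm from the nearest pair of top edges, running from z = 0 to the bottom of the top.

B is a four-legged stool. The seat is 296×296 mm, 28 mm thick, top at z = 382 mm. It stands on four square legs, each 42×42 mm in cross-section, from z = 0 to the seat underside, each flush with a corner of the seat.

Two stools sit around the table at the +y, +x sides.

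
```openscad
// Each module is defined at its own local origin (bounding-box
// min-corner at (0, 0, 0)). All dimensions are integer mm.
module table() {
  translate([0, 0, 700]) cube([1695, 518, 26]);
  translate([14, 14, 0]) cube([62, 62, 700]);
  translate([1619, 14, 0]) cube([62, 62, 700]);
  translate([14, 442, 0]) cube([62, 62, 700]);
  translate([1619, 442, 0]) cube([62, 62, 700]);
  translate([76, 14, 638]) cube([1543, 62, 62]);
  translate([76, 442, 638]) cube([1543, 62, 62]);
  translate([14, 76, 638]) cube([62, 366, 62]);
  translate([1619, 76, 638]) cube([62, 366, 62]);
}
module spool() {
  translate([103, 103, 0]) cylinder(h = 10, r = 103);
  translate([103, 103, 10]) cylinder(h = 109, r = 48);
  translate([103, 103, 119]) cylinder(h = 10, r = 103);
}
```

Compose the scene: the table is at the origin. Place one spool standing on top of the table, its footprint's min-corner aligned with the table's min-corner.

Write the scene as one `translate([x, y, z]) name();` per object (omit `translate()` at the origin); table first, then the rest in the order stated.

table();
translate([0, 0, 726]) spool();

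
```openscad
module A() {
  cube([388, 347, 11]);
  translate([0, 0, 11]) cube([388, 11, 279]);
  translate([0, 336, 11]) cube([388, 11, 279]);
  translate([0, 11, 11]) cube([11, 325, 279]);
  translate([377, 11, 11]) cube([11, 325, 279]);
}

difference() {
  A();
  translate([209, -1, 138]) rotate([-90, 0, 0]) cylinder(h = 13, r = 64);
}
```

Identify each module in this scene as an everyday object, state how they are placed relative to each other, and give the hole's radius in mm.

A is an open box. The open box has a circular hole through its front wall. The hole's radius is 64 mm.

The subtracted cylinder has r = 64 mm.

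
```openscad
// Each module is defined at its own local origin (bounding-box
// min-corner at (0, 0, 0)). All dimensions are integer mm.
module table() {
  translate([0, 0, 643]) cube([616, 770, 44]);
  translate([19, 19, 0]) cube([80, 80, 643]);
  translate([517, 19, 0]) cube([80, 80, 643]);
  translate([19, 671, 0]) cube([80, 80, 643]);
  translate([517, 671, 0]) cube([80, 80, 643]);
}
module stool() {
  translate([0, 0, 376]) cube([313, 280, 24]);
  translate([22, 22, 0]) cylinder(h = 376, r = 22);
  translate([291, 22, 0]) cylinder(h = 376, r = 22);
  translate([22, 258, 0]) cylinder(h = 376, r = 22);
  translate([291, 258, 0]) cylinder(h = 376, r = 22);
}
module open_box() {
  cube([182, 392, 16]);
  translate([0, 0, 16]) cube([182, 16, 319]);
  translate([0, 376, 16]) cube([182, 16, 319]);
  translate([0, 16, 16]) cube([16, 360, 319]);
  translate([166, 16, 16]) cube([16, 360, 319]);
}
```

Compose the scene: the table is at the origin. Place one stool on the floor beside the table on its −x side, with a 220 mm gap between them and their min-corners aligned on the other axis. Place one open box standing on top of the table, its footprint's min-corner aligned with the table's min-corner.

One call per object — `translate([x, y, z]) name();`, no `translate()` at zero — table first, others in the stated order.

table();
translate([-533, 0, 0]) stool();
translate([0, 0, 687]) open_box();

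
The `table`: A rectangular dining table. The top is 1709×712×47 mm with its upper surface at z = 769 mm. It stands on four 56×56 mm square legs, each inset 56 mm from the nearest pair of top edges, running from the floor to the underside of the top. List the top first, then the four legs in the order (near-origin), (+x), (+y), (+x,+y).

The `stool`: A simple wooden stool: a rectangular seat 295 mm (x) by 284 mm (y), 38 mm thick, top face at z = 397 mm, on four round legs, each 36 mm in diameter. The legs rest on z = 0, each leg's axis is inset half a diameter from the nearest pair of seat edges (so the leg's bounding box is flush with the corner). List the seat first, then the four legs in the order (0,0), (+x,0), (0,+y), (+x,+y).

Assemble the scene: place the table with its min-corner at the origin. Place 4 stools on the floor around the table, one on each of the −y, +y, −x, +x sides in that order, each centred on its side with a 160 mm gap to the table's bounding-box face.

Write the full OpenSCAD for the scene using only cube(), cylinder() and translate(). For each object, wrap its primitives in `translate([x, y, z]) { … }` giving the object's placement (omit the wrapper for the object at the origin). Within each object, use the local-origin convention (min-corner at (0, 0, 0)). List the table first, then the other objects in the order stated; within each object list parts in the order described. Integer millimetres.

translate([0, 0, 722]) cube([1709, 712, 47]);
translate([56, 56, 0]) cube([56, 56, 722]);
translate([1597, 56, 0]) cube([56, 56, 722]);
translate([56, 600, 0]) cube([56, 56, 722]);
translate([1597, 600, 0]) cube([56, 56, 722]);
translate([707, -444, 0]) {
  translate([0, 0, 359]) cube([295, 284, 38]);
  translate([18, 18, 0]) cylinder(h = 359, r = 18);
  translate([277, 18, 0]) cylinder(h = 359, r = 18);
  translate([18, 266, 0]) cylinder(h = 359, r = 18);
  translate([277, 266, 0]) cylinder(h = 359, r = 18);
}
translate([707, 872, 0]) {
  translate([0, 0, 359]) cube([295, 284, 38]);
  translate([18, 18, 0]) cylinder(h = 359, r = 18);
  translate([277, 18, 0]) cylinder(h = 359, r = 18);
  translate([18, 266, 0]) cylinder(h = 359, r = 18);
  translate([277, 266, 0]) cylinder(h = 359, r = 18);
}
translate([-455, 214, 0]) {
  translate([0, 0, 359]) cube([295, 284, 38]);
  translate([18, 18, 0]) cylinder(h = 359, r = 18);
  translate([277, 18, 0]) cylinder(h = 359, r = 18);
  translate([18, 266, 0]) cylinder(h = 359, r = 18);
  translate([277, 266, 0]) cylinder(h = 359, r = 18);
}
translate([1869, 214, 0]) {
  translate([0, 0, 359]) cube([295, 284, 38]);
  translate([18, 18, 0]) cylinder(h = 359, r = 18);
  translate([277, 18, 0]) cylinder(h = 359, r = 18);
  translate([18, 266, 0]) cylinder(h = 359, r = 18);
  translate([277, 266, 0]) cylinder(h = 359, r = 18);
}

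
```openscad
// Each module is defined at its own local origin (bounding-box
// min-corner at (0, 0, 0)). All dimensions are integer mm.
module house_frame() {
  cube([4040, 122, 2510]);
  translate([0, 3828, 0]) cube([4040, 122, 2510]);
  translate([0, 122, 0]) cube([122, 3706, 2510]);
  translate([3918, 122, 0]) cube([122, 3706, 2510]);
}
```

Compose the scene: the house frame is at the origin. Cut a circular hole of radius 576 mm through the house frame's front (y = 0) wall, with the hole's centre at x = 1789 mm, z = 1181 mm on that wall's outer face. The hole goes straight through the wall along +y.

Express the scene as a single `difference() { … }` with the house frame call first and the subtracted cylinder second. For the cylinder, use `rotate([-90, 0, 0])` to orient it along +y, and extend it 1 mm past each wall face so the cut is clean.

difference() {
  house_frame();
  translate([1789, -1, 1181]) rotate([-90, 0, 0]) cylinder(h = 124, r = 576);
}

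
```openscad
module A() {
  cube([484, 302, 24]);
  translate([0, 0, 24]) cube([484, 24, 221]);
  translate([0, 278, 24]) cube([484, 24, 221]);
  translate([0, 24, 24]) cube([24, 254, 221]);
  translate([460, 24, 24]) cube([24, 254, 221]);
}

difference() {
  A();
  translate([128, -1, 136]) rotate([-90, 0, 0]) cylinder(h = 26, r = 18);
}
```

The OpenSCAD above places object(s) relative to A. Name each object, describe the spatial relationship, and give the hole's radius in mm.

A is an open box. The open box has a circular hole through its front wall. The hole's radius is 18 mm.

The subtracted cylinder has r = 18 mm.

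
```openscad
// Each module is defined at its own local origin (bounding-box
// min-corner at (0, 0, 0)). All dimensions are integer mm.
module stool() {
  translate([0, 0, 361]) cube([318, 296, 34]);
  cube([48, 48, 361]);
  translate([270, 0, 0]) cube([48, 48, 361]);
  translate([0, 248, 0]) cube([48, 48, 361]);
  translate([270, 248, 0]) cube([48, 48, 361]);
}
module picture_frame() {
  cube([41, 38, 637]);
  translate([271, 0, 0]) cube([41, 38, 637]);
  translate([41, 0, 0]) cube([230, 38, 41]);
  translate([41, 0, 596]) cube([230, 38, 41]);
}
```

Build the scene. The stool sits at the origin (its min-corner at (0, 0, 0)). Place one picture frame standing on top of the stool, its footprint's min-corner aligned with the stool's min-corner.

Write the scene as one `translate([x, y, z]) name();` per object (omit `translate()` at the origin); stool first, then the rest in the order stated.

stool();
translate([0, 0, 395]) picture_frame();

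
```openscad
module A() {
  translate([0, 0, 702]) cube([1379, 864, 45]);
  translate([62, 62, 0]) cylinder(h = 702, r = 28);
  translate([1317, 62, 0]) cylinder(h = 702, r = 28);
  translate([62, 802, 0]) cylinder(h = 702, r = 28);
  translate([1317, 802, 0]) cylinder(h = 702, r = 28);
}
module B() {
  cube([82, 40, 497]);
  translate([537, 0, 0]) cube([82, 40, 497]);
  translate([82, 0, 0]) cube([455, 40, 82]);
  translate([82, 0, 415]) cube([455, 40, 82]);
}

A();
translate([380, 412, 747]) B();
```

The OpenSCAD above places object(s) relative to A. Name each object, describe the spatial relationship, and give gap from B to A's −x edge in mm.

A is a table. B is a picture frame. The picture frame is on top of the table, centred. The gap from the picture frame to the table's −x edge is 380 mm.

The picture frame's min-x is at 380; the table's min-x is 0; gap = 380 mm.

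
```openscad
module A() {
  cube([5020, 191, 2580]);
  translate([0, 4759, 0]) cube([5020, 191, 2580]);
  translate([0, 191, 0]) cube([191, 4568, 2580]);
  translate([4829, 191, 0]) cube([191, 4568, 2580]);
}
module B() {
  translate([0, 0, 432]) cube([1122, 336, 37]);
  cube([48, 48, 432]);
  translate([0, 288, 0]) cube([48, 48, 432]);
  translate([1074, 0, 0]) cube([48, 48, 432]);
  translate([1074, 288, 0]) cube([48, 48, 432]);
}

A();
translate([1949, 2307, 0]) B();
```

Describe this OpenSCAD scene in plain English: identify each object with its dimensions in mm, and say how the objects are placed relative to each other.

A is a box-shaped house frame (walls only): outside footprint 5020×4950 mm, wall height 2580 mm, wall thickness 191 mm. The two y-facing walls run the full x-width; the two x-facing walls fit between the inner faces of the y-facing walls.

B is a bench: a 1122×336 mm seat slab, 37 mm thick, top at z = 469 mm, on four 48×48 mm square legs flush with the seat corners and standing on z = 0.

The bench sits inside the house frame, centred.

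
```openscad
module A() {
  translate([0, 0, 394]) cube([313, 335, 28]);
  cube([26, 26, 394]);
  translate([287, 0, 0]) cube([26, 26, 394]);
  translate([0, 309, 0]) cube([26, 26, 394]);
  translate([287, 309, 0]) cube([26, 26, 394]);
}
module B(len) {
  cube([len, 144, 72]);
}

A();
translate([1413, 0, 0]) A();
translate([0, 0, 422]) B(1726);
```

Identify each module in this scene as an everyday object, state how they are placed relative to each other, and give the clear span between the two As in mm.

Second stool starts at x = 1413; first ends at x = 313; clear span = 1413 − 313 = 1100 mm.

A is a stool. B is a beam. A beam spans the tops of two stools. The clear span between the two stools is 1100 mm.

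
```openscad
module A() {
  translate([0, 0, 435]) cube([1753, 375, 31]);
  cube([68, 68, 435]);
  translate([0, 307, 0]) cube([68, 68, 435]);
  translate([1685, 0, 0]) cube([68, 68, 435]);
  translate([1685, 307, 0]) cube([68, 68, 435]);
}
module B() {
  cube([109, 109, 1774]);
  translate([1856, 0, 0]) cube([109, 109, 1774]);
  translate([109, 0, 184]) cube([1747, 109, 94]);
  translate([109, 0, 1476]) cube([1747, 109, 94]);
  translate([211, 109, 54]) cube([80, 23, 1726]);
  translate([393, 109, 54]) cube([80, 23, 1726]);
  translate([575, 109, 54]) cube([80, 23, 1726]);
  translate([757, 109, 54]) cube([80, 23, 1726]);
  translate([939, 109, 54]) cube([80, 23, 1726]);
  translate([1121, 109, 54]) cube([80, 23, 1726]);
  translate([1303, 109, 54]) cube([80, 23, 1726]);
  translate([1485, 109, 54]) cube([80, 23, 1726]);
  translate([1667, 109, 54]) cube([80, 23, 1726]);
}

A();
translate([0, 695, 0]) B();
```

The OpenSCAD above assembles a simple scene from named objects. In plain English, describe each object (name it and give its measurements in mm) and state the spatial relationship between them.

A is a long wooden bench with a 1753 mm (x) × 375 mm (y) seat, 31 mm thick, its top surface 466 mm above the floor. Four 68 mm square legs at the seat corners, flush with the edges, run from z = 0 to the seat underside.

B is a fence section. Two 109×109 mm posts, 1774 mm tall, stand on the floor with a clear span of 1747 mm between their inner faces. Two horizontal rails of 109×94 mm section span the gap between the posts with their undersides at z = 184 mm and z = 1476 mm, flush with the posts' −y face. 9 pickets, each 80 mm wide, 23 mm thick and 1726 mm tall, are fixed to the +y face of the rails with their bottoms at z = 54 mm, evenly spaced across the span with equal gaps (rounded down to the nearest mm) at the −x end and between each pair — any rounding remainder accumulates at the +x end.

The fence section is on the floor beside the bench on its +y side.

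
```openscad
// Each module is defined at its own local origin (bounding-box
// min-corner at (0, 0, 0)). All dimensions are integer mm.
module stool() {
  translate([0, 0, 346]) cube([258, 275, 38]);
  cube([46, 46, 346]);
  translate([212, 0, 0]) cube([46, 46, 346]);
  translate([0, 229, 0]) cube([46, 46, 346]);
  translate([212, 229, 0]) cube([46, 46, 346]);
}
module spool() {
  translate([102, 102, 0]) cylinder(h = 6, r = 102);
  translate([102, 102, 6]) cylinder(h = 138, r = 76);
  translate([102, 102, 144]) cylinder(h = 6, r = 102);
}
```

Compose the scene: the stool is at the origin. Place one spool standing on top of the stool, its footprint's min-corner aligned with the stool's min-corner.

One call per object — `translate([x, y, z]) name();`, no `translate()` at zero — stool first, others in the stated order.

stool();
translate([0, 0, 384]) spool();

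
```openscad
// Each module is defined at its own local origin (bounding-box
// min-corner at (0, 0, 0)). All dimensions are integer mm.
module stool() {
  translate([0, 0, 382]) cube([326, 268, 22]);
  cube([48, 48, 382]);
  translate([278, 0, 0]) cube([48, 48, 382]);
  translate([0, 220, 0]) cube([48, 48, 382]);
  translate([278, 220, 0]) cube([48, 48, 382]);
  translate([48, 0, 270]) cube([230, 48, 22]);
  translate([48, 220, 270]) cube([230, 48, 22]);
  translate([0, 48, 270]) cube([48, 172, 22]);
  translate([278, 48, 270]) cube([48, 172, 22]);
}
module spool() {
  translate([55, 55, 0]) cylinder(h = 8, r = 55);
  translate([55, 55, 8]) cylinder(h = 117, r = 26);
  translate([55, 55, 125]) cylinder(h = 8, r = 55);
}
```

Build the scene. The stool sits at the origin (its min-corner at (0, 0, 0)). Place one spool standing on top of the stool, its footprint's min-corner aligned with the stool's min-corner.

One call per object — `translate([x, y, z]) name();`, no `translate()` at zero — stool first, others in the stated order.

stool();
translate([0, 0, 404]) spool();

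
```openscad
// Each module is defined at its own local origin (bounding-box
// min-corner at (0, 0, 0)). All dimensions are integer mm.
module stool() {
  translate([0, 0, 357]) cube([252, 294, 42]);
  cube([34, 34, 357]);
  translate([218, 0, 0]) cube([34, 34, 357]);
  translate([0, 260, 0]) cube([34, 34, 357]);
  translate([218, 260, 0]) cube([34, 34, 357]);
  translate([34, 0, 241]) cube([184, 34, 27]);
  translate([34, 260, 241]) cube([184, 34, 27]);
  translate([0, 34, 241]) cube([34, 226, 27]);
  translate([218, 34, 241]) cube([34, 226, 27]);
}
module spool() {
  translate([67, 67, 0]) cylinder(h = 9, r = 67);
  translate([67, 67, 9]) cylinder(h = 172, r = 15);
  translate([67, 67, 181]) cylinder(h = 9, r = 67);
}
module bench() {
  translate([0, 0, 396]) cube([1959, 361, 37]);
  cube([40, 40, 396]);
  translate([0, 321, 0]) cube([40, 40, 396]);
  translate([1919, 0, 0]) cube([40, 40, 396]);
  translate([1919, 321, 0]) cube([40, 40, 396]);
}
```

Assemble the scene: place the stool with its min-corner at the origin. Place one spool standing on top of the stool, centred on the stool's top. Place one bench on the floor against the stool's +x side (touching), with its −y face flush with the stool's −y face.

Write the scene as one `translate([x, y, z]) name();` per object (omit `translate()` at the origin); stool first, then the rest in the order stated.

stool();
translate([59, 80, 399]) spool();
translate([252, 0, 0]) bench();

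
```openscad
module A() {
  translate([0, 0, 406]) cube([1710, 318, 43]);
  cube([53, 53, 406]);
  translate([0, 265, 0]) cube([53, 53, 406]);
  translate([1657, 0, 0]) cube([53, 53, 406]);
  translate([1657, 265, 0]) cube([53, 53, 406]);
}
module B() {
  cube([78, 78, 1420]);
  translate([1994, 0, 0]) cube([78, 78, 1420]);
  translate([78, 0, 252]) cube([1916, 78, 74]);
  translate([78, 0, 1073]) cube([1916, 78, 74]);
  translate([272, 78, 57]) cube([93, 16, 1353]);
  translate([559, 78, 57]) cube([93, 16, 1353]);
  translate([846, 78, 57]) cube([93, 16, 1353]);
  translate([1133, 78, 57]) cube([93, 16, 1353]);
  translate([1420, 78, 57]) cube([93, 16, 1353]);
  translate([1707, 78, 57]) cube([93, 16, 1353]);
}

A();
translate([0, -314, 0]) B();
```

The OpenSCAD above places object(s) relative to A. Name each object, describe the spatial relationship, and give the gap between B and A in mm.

A is a bench. B is a fence section. The fence section is on the floor beside the bench on its −y side. The gap between the fence section and the bench is 220 mm.

The fence section's nearest face is 220 mm from the bench's −y face.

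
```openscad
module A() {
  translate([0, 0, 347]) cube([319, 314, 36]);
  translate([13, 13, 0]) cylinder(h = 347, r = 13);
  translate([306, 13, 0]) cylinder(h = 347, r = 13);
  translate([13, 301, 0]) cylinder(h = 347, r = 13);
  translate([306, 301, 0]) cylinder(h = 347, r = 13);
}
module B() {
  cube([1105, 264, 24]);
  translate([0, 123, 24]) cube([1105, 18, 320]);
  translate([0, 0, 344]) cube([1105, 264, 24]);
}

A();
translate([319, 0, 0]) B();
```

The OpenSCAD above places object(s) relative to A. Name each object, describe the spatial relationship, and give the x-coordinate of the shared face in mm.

The stool's +x face and the I-beam's −x face are both at x = 319 mm.

A is a stool. B is an I-beam. The I-beam is against the stool's +x side, with their −y faces flush. The x-coordinate of the shared face is 319 mm.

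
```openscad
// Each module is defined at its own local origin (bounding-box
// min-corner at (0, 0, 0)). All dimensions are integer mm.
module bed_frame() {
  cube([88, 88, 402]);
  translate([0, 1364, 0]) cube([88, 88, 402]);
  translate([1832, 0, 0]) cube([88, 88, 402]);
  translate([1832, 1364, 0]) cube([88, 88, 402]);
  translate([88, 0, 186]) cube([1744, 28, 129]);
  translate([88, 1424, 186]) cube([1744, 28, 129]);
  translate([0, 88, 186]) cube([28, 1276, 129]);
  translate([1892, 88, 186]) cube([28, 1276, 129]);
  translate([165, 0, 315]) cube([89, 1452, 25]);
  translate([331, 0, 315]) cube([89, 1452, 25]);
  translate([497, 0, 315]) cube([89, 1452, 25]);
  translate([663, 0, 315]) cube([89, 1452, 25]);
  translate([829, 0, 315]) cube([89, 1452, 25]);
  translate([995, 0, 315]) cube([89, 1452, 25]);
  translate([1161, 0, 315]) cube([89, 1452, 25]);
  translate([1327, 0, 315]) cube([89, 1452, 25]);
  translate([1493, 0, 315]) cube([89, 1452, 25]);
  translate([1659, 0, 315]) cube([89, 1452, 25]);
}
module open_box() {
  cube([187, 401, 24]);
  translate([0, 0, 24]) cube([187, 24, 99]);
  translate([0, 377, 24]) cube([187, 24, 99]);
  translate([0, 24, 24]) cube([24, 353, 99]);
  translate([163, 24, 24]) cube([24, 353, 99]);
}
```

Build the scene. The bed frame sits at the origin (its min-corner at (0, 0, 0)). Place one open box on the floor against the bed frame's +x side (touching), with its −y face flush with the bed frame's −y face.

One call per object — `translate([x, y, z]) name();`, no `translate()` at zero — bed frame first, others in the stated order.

bed_frame();
translate([1920, 0, 0]) open_box();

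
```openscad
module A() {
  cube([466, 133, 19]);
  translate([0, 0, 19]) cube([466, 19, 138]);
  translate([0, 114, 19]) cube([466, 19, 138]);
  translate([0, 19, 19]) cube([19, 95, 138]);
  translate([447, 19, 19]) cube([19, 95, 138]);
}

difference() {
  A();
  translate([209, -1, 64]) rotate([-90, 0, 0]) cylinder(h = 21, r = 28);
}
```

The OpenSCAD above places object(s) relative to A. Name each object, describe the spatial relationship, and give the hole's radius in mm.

A is an open box. The open box has a circular hole through its front wall. The hole's radius is 28 mm.

The subtracted cylinder has r = 28 mm.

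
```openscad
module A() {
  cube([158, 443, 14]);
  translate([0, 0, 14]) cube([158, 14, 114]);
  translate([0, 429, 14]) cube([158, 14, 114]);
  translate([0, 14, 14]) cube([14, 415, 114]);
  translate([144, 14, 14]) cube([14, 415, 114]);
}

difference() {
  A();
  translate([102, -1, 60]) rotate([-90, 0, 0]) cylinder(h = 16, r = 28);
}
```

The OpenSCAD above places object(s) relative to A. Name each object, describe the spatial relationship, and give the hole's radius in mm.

The subtracted cylinder has r = 28 mm.

A is an open box. The open box has a circular hole through its front wall. The hole's radius is 28 mm.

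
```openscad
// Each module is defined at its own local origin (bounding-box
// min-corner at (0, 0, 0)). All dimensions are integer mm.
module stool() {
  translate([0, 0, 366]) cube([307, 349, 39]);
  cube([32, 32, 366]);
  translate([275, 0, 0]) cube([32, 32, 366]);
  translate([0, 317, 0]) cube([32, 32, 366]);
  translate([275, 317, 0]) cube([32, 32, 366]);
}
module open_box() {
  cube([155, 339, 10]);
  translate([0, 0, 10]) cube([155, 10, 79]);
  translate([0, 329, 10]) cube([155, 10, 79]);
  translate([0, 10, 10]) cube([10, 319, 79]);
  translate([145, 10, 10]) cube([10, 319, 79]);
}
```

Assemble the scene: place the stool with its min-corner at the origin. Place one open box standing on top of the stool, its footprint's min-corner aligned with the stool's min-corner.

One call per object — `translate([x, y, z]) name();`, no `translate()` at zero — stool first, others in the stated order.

stool();
translate([0, 0, 405]) open_box();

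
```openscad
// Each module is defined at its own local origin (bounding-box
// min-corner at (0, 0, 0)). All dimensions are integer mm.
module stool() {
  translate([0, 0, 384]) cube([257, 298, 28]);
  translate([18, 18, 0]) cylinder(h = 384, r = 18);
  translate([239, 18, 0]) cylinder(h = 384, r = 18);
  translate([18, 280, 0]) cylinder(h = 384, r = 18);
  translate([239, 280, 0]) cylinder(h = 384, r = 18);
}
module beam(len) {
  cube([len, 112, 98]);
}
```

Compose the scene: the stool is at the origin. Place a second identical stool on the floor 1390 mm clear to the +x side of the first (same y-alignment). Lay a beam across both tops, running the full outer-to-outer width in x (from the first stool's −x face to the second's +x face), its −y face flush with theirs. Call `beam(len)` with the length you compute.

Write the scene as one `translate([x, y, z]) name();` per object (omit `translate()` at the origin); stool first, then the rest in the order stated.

stool();
translate([1647, 0, 0]) stool();
translate([0, 0, 412]) beam(1904);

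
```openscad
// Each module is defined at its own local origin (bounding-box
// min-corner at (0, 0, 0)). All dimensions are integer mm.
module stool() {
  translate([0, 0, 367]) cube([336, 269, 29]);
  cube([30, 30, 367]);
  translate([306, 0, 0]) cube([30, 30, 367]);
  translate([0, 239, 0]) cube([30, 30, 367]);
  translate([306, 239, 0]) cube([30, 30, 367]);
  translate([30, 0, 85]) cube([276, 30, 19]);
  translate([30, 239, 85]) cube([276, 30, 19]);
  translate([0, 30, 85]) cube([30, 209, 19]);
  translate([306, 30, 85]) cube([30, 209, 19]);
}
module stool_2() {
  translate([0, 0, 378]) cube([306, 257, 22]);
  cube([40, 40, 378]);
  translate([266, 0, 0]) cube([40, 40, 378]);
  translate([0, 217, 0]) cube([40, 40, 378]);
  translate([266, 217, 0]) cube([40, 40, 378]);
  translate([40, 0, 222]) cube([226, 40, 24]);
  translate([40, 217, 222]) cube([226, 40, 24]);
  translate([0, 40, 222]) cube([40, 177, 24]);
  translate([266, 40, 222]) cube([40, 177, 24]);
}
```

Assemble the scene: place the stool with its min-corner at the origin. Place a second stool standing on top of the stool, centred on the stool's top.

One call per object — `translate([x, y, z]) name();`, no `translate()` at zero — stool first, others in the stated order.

stool();
translate([15, 6, 396]) stool_2();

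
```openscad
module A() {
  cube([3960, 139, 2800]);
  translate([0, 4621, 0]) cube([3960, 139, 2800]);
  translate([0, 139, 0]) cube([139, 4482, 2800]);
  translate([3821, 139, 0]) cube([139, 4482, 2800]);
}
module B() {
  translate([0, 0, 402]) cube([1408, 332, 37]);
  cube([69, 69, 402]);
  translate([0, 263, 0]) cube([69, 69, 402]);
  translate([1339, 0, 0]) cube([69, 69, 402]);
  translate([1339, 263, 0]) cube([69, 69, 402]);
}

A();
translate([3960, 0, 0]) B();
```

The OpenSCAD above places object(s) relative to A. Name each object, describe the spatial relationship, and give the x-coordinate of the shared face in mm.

The house frame's +x face and the bench's −x face are both at x = 3960 mm.

A is a house frame. B is a bench. The bench is against the house frame's +x side, with their −y faces flush. The x-coordinate of the shared face is 3960 mm.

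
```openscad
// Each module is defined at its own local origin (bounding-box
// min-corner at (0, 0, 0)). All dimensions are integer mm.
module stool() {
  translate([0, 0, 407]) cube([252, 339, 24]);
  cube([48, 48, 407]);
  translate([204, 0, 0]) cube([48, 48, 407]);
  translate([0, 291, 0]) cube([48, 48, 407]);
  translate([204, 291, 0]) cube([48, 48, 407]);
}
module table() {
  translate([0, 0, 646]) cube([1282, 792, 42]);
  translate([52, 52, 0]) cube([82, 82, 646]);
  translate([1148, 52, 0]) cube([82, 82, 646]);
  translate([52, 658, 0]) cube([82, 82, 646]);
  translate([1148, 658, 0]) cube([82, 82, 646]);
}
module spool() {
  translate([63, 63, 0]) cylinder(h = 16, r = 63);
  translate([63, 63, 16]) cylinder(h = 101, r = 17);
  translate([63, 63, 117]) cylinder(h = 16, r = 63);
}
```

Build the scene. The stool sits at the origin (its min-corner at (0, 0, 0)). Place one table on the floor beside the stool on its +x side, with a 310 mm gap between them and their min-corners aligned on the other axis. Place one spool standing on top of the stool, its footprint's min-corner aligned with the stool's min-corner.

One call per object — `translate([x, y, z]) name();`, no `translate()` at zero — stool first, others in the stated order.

stool();
translate([562, 0, 0]) table();
translate([0, 0, 431]) spool();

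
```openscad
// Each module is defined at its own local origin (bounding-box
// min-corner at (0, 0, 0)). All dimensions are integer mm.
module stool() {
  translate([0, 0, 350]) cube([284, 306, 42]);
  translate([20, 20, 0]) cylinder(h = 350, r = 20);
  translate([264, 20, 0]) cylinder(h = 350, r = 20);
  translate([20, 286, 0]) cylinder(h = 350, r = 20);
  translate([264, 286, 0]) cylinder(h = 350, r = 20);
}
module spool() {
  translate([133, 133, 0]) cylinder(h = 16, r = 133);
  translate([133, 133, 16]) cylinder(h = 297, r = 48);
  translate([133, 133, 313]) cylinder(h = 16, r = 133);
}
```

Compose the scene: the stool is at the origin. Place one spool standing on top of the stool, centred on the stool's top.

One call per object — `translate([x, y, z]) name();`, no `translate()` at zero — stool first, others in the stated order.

stool();
translate([9, 20, 392]) spool();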